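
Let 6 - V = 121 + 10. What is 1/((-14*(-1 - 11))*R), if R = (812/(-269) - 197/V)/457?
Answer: -15366625/8149176 ≈ -1.8857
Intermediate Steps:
V = -125 (V = 6 - (121 + 10) = 6 - 1*131 = 6 - 131 = -125)
R = -48507/15366625 (R = (812/(-269) - 197/(-125))/457 = (812*(-1/269) - 197*(-1/125))*(1/457) = (-812/269 + 197/125)*(1/457) = -48507/33625*1/457 = -48507/15366625 ≈ -0.0031566)
1/((-14*(-1 - 11))*R) = 1/(-14*(-1 - 11)*(-48507/15366625)) = 1/(-14*(-12)*(-48507/15366625)) = 1/(168*(-48507/15366625)) = 1/(-8149176/15366625) = -15366625/8149176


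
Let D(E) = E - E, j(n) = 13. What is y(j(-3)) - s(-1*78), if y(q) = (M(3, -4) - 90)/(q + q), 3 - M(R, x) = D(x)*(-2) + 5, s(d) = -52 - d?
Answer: -384/13 ≈ -29.538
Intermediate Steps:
D(E) = 0
M(R, x) = -2 (M(R, x) = 3 - (0*(-2) + 5) = 3 - (0 + 5) = 3 - 1*5 = 3 - 5 = -2)
y(q) = -46/q (y(q) = (-2 - 90)/(q + q) = -92*1/(2*q) = -46/q)
y(j(-3)) - s(-1*78) = -46/13 - (-52 - (-1)*78) = -46*1/13 - (-52 - 1*(-78)) = -46/13 - (-52 + 78) = -46/13 - 1*26 = -46/13 - 26 = -384/13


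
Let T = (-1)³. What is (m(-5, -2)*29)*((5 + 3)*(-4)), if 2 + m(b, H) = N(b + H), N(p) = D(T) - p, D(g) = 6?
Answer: -10208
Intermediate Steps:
T = -1
N(p) = 6 - p
m(b, H) = 4 - H - b (m(b, H) = -2 + (6 - (b + H)) = -2 + (6 - (H + b)) = -2 + (6 + (-H - b)) = -2 + (6 - H - b) = 4 - H - b)
(m(-5, -2)*29)*((5 + 3)*(-4)) = ((4 - 1*(-2) - 1*(-5))*29)*((5 + 3)*(-4)) = ((4 + 2 + 5)*29)*(8*(-4)) = (11*29)*(-32) = 319*(-32) = -10208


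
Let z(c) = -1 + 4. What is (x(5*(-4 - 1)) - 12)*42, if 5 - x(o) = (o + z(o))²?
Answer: -20622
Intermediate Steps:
z(c) = 3
x(o) = 5 - (3 + o)² (x(o) = 5 - (o + 3)² = 5 - (3 + o)²)
(x(5*(-4 - 1)) - 12)*42 = ((5 - (3 + 5*(-4 - 1))²) - 12)*42 = ((5 - (3 + 5*(-5))²) - 12)*42 = ((5 - (3 - 25)²) - 12)*42 = ((5 - 1*(-22)²) - 12)*42 = ((5 - 1*484) - 12)*42 = ((5 - 484) - 12)*42 = (-479 - 12)*42 = -491*42 = -20622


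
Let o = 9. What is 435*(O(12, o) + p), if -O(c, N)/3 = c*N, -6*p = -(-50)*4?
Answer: -155440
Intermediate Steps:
p = -100/3 (p = -(-25)*(-1*4)/3 = -(-25)*(-4)/3 = -1/6*200 = -100/3 ≈ -33.333)
O(c, N) = -3*N*c (O(c, N) = -3*c*N = -3*N*c)
435*(O(12, o) + p) = 435*(-3*9*12 - 100/3) = 435*(-324 - 100/3) = 435*(-1072/3) = -155440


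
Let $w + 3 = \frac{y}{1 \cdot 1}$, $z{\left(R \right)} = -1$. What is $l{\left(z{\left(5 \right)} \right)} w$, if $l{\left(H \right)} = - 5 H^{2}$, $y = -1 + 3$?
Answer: $5$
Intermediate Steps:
$y = 2$
$w = -1$ ($w = -3 + \frac{2}{1 \cdot 1} = -3 + \frac{2}{1} = -3 + 2 \cdot 1 = -3 + 2 = -1$)
$l{\left(z{\left(5 \right)} \right)} w = - 5 \left(-1\right)^{2} \left(-1\right) = \left(-5\right) 1 \left(-1\right) = \left(-5\right) \left(-1\right) = 5$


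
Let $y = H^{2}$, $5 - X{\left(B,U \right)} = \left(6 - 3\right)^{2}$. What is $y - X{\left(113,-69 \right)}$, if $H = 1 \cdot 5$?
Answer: $29$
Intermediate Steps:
$X{\left(B,U \right)} = -4$ ($X{\left(B,U \right)} = 5 - \left(6 - 3\right)^{2} = 5 - 3^{2} = 5 - 9 = -4$)
$H = 5$
$y = 25$ ($y = 5^{2} = 25$)
$y - X{\left(113,-69 \right)} = 25 - -4 = 25 + 4 = 29$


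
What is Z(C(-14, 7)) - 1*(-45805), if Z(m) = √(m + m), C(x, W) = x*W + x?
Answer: 45805 + 4*I*√14 ≈ 45805.0 + 14.967*I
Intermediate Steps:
C(x, W) = x + W*x (C(x, W) = W*x + x = x + W*x)
Z(m) = √2*√m (Z(m) = √(2*m) = √2*√m)
Z(C(-14, 7)) - 1*(-45805) = √2*√(-14*(1 + 7)) - 1*(-45805) = √2*√(-14*8) + 45805 = √2*√(-112) + 45805 = √2*(4*I*√7) + 45805 = 4*I*√14 + 45805 = 45805 + 4*I*√14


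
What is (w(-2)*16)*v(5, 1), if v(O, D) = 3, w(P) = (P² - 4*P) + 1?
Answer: 624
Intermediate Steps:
w(P) = 1 + P² - 4*P
(w(-2)*16)*v(5, 1) = ((1 + (-2)² - 4*(-2))*16)*3 = ((1 + 4 + 8)*16)*3 = (13*16)*3 = 208*3 = 624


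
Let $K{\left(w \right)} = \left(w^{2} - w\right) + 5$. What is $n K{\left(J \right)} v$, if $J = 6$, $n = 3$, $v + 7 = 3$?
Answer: $-420$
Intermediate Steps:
$v = -4$ ($v = -7 + 3 = -4$)
$K{\left(w \right)} = 5 + w^{2} - w$
$n K{\left(J \right)} v = 3 \left(5 + 6^{2} - 6\right) \left(-4\right) = 3 \left(5 + 36 - 6\right) \left(-4\right) = 3 \cdot 35 \left(-4\right) = 105 \left(-4\right) = -420$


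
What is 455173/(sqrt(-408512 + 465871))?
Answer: 455173*sqrt(57359)/57359 ≈ 1900.5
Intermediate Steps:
455173/(sqrt(-408512 + 465871)) = 455173/(sqrt(57359)) = 455173*(sqrt(57359)/57359) = 455173*sqrt(57359)/57359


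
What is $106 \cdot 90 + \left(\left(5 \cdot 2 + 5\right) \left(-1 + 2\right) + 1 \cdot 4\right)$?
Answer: $9559$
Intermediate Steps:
$106 \cdot 90 + \left(\left(5 \cdot 2 + 5\right) \left(-1 + 2\right) + 1 \cdot 4\right) = 9540 + \left(\left(10 + 5\right) 1 + 4\right) = 9540 + \left(15 \cdot 1 + 4\right) = 9540 + \left(15 + 4\right) = 9540 + 19 = 9559$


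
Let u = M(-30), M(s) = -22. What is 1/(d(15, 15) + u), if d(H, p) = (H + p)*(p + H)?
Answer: 1/878 ≈ 0.0011390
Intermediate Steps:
d(H, p) = (H + p)² (d(H, p) = (H + p)*(H + p) = (H + p)²)
u = -22
1/(d(15, 15) + u) = 1/((15 + 15)² - 22) = 1/(30² - 22) = 1/(900 - 22) = 1/878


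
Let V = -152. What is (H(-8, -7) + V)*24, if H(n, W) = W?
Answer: -3816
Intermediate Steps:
(H(-8, -7) + V)*24 = (-7 - 152)*24 = -159*24 = -3816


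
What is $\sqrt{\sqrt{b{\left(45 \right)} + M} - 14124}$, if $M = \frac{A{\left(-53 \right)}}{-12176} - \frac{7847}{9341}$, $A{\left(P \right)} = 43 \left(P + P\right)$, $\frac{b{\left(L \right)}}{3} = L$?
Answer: $\frac{\sqrt{-2854787312239688496 + 49759507 \sqrt{2219795307012334}}}{14217002} \approx 118.8 i$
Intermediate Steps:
$b{\left(L \right)} = 3 L$
$A{\left(P \right)} = 86 P$ ($A{\left(P \right)} = 43 \cdot 2 P = 86 P$)
$M = - \frac{26484397}{56868008}$ ($M = \frac{86 \left(-53\right)}{-12176} - \frac{7847}{9341} = \left(-4558\right) \left(- \frac{1}{12176}\right) - \frac{7847}{9341} = \frac{2279}{6088} - \frac{7847}{9341} = - \frac{26484397}{56868008} \approx -0.46572$)
$\sqrt{\sqrt{b{\left(45 \right)} + M} - 14124} = \sqrt{\sqrt{3 \cdot 45 - \frac{26484397}{56868008}} - 14124} = \sqrt{\sqrt{135 - \frac{26484397}{56868008}} - 14124} = \sqrt{\sqrt{\frac{7650696683}{56868008}} - 14124} = \sqrt{\frac{7 \sqrt{2219795307012334}}{28434004} - 14124} = \sqrt{-14124 + \frac{7 \sqrt{2219795307012334}}{28434004}}$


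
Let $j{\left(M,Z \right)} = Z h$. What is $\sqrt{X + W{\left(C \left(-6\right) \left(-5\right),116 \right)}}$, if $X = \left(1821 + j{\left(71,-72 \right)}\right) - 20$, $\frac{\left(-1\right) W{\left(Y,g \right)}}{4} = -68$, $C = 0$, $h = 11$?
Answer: $\sqrt{1281} \approx 35.791$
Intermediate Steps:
$j{\left(M,Z \right)} = 11 Z$ ($j{\left(M,Z \right)} = Z 11 = 11 Z$)
$W{\left(Y,g \right)} = 272$ ($W{\left(Y,g \right)} = \left(-4\right) \left(-68\right) = 272$)
$X = 1009$ ($X = \left(1821 + 11 \left(-72\right)\right) - 20 = \left(1821 - 792\right) - 20 = 1029 - 20 = 1009$)
$\sqrt{X + W{\left(C \left(-6\right) \left(-5\right),116 \right)}} = \sqrt{1009 + 272} = \sqrt{1281}$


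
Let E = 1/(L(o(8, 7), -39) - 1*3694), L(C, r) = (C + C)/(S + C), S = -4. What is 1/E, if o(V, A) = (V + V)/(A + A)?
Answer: -18474/5 ≈ -3694.8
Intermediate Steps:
o(V, A) = V/A (o(V, A) = (2*V)/((2*A)) = (2*V)*(1/(2*A)) = V/A)
L(C, r) = 2*C/(-4 + C) (L(C, r) = (C + C)/(-4 + C) = (2*C)/(-4 + C) = 2*C/(-4 + C))
E = -5/18474 (E = 1/(2*(8/7)/(-4 + 8/7) - 1*3694) = 1/(2*(8*(⅐))/(-4 + 8*(⅐)) - 3694) = 1/(2*(8/7)/(-4 + 8/7) - 3694) = 1/(2*(8/7)/(-20/7) - 3694) = 1/(2*(8/7)*(-7/20) - 3694) = 1/(-⅘ - 3694) = 1/(-18474/5) = -5/18474 ≈ -0.00027065)
1/E = 1/(-5/18474) = -18474/5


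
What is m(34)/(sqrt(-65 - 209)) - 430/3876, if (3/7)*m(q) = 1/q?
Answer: -215/1938 - 7*I*sqrt(274)/27948 ≈ -0.11094 - 0.0041459*I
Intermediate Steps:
m(q) = 7/(3*q)
m(34)/(sqrt(-65 - 209)) - 430/3876 = ((7/3)/34)/(sqrt(-65 - 209)) - 430/3876 = ((7/3)*(1/34))/(sqrt(-274)) - 430*1/3876 = 7/(102*((I*sqrt(274)))) - 215/1938 = 7*(-I*sqrt(274)/274)/102 - 215/1938 = -7*I*sqrt(274)/27948 - 215/1938 = -215/1938 - 7*I*sqrt(274)/27948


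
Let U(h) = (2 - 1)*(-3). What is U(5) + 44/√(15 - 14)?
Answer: 41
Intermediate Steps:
U(h) = -3 (U(h) = 1*(-3) = -3)
U(5) + 44/√(15 - 14) = -3 + 44/√(15 - 14) = -3 + 44/√1 = -3 + 44/1 = -3 + 1*44 = -3 + 44 = 41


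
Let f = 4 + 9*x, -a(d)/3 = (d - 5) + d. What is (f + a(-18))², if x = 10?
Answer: 47089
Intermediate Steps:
a(d) = 15 - 6*d (a(d) = -3*((d - 5) + d) = -3*((-5 + d) + d) = -3*(-5 + 2*d) = 15 - 6*d)
f = 94 (f = 4 + 9*10 = 4 + 90 = 94)
(f + a(-18))² = (94 + (15 - 6*(-18)))² = (94 + (15 + 108))² = (94 + 123)² = 217² = 47089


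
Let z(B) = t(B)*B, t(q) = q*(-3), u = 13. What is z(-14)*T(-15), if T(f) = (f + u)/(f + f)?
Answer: -196/5 ≈ -39.200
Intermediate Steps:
T(f) = (13 + f)/(2*f) (T(f) = (f + 13)/(f + f) = (13 + f)/((2*f)) = (13 + f)*(1/(2*f)) = (13 + f)/(2*f))
t(q) = -3*q
z(B) = -3*B² (z(B) = (-3*B)*B = -3*B²)
z(-14)*T(-15) = (-3*(-14)²)*((½)*(13 - 15)/(-15)) = (-3*196)*((½)*(-1/15)*(-2)) = -588*1/15 = -196/5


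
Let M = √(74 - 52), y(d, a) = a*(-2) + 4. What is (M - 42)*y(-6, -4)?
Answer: -504 + 12*√22 ≈ -447.71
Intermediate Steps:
y(d, a) = 4 - 2*a (y(d, a) = -2*a + 4 = 4 - 2*a)
M = √22 ≈ 4.6904
(M - 42)*y(-6, -4) = (√22 - 42)*(4 - 2*(-4)) = (-42 + √22)*(4 + 8) = (-42 + √22)*12 = -504 + 12*√22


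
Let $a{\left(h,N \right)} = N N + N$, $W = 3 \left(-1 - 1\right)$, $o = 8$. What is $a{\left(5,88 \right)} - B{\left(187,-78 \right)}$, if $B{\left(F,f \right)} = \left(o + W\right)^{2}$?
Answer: $7828$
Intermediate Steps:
$W = -6$ ($W = 3 \left(-2\right) = -6$)
$B{\left(F,f \right)} = 4$ ($B{\left(F,f \right)} = \left(8 - 6\right)^{2} = 2^{2} = 4$)
$a{\left(h,N \right)} = N + N^{2}$ ($a{\left(h,N \right)} = N^{2} + N = N + N^{2}$)
$a{\left(5,88 \right)} - B{\left(187,-78 \right)} = 88 \left(1 + 88\right) - 4 = 88 \cdot 89 - 4 = 7832 - 4 = 7828$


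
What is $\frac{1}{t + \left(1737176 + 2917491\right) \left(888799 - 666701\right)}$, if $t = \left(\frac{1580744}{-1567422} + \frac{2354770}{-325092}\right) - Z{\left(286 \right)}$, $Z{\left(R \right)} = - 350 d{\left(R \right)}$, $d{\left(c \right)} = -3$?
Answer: $\frac{42463029402}{43897949871117063290083} \approx 9.6731 \cdot 10^{-13}$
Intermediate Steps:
$Z{\left(R \right)} = 1050$ ($Z{\left(R \right)} = \left(-350\right) \left(-3\right) = 1050$)
$t = - \frac{44936581333049}{42463029402}$ ($t = \left(\frac{1580744}{-1567422} + \frac{2354770}{-325092}\right) - 1050 = \left(1580744 \left(- \frac{1}{1567422}\right) + 2354770 \left(- \frac{1}{325092}\right)\right) - 1050 = \left(- \frac{790372}{783711} - \frac{1177385}{162546}\right) - 1050 = - \frac{350400460949}{42463029402} - 1050 = - \frac{44936581333049}{42463029402} \approx -1058.3$)
$\frac{1}{t + \left(1737176 + 2917491\right) \left(888799 - 666701\right)} = \frac{1}{- \frac{44936581333049}{42463029402} + \left(1737176 + 2917491\right) \left(888799 - 666701\right)} = \frac{1}{- \frac{44936581333049}{42463029402} + 4654667 \left(888799 - 666701\right)} = \frac{1}{- \frac{44936581333049}{42463029402} + 4654667 \cdot 222098} = \frac{1}{- \frac{44936581333049}{42463029402} + 1033792231366} = \frac{1}{\frac{43897949871117063290083}{42463029402}} = \frac{42463029402}{43897949871117063290083}$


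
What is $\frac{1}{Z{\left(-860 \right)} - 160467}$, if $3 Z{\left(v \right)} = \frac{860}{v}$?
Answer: $- \frac{3}{481402} \approx -6.2318 \cdot 10^{-6}$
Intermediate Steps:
$Z{\left(v \right)} = \frac{860}{3 v}$ ($Z{\left(v \right)} = \frac{860 \frac{1}{v}}{3} = \frac{860}{3 v}$)
$\frac{1}{Z{\left(-860 \right)} - 160467} = \frac{1}{\frac{860}{3 \left(-860\right)} - 160467} = \frac{1}{\frac{860}{3} \left(- \frac{1}{860}\right) - 160467} = \frac{1}{- \frac{1}{3} - 160467} = \frac{1}{- \frac{481402}{3}} = - \frac{3}{481402}$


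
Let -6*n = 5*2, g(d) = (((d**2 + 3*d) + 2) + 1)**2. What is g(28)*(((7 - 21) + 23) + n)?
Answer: 16690102/3 ≈ 5.5634e+6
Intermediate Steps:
g(d) = (3 + d**2 + 3*d)**2 (g(d) = ((2 + d**2 + 3*d) + 1)**2 = (3 + d**2 + 3*d)**2)
n = -5/3 (n = -5*2/6 = -1/6*10 = -5/3 ≈ -1.6667)
g(28)*(((7 - 21) + 23) + n) = (3 + 28**2 + 3*28)**2*(((7 - 21) + 23) - 5/3) = (3 + 784 + 84)**2*((-14 + 23) - 5/3) = 871**2*(9 - 5/3) = 758641*(22/3) = 16690102/3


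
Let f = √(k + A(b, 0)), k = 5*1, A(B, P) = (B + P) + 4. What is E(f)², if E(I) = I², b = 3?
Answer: 144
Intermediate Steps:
A(B, P) = 4 + B + P
k = 5
f = 2*√3 (f = √(5 + (4 + 3 + 0)) = √(5 + 7) = √12 = 2*√3 ≈ 3.4641)
E(f)² = ((2*√3)²)² = 12² = 144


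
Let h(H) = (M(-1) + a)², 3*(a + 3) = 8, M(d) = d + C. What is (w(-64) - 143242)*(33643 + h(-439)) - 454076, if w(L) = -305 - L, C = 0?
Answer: -43451169533/9 ≈ -4.8279e+9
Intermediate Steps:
M(d) = d (M(d) = d + 0 = d)
a = -⅓ (a = -3 + (⅓)*8 = -3 + 8/3 = -⅓ ≈ -0.33333)
h(H) = 16/9 (h(H) = (-1 - ⅓)² = (-4/3)² = 16/9)
(w(-64) - 143242)*(33643 + h(-439)) - 454076 = ((-305 - 1*(-64)) - 143242)*(33643 + 16/9) - 454076 = ((-305 + 64) - 143242)*(302803/9) - 454076 = (-241 - 143242)*(302803/9) - 454076 = -143483*302803/9 - 454076 = -43447082849/9 - 454076 = -43451169533/9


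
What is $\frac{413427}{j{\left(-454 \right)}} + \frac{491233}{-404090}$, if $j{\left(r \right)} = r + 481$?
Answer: $\frac{55682817713}{3636810} \approx 15311.0$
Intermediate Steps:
$j{\left(r \right)} = 481 + r$
$\frac{413427}{j{\left(-454 \right)}} + \frac{491233}{-404090} = \frac{413427}{481 - 454} + \frac{491233}{-404090} = \frac{413427}{27} + 491233 \left(- \frac{1}{404090}\right) = 413427 \cdot \frac{1}{27} - \frac{491233}{404090} = \frac{137809}{9} - \frac{491233}{404090} = \frac{55682817713}{3636810}$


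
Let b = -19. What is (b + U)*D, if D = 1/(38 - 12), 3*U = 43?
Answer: -7/39 ≈ -0.17949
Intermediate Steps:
U = 43/3 (U = (1/3)*43 = 43/3 ≈ 14.333)
D = 1/26 ≈ 0.038462
(b + U)*D = (-19 + 43/3)*(1/26) = -14/3*1/26 = -7/39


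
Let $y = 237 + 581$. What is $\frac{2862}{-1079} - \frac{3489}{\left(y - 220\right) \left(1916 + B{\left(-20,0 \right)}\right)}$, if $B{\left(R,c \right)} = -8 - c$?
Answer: $- \frac{83827201}{31567224} \approx -2.6555$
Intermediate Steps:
$y = 818$
$\frac{2862}{-1079} - \frac{3489}{\left(y - 220\right) \left(1916 + B{\left(-20,0 \right)}\right)} = \frac{2862}{-1079} - \frac{3489}{\left(818 - 220\right) \left(1916 - 8\right)} = 2862 \left(- \frac{1}{1079}\right) - \frac{3489}{598 \left(1916 + \left(-8 + 0\right)\right)} = - \frac{2862}{1079} - \frac{3489}{598 \left(1916 - 8\right)} = - \frac{2862}{1079} - \frac{3489}{598 \cdot 1908} = - \frac{2862}{1079} - \frac{3489}{1140984} = - \frac{2862}{1079} - \frac{1163}{380328} = - \frac{83827201}{31567224}$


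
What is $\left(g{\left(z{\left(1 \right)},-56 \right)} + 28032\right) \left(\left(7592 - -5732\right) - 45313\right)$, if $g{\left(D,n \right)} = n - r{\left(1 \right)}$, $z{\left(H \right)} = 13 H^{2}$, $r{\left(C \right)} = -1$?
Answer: $-894956253$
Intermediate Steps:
$g{\left(D,n \right)} = 1 + n$ ($g{\left(D,n \right)} = n - -1 = n + 1 = 1 + n$)
$\left(g{\left(z{\left(1 \right)},-56 \right)} + 28032\right) \left(\left(7592 - -5732\right) - 45313\right) = \left(\left(1 - 56\right) + 28032\right) \left(\left(7592 - -5732\right) - 45313\right) = \left(-55 + 28032\right) \left(\left(7592 + 5732\right) - 45313\right) = 27977 \left(13324 - 45313\right) = 27977 \left(-31989\right) = -894956253$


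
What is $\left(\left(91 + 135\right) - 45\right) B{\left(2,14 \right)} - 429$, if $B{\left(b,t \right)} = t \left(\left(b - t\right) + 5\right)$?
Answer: $-18167$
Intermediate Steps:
$B{\left(b,t \right)} = t \left(5 + b - t\right)$
$\left(\left(91 + 135\right) - 45\right) B{\left(2,14 \right)} - 429 = \left(\left(91 + 135\right) - 45\right) 14 \left(5 + 2 - 14\right) - 429 = \left(226 - 45\right) 14 \left(5 + 2 - 14\right) - 429 = 181 \cdot 14 \left(-7\right) - 429 = 181 \left(-98\right) - 429 = -17738 - 429 = -18167$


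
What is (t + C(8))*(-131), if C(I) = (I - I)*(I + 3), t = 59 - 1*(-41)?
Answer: -13100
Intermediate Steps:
t = 100 (t = 59 + 41 = 100)
C(I) = 0 (C(I) = 0*(3 + I) = 0)
(t + C(8))*(-131) = (100 + 0)*(-131) = 100*(-131) = -13100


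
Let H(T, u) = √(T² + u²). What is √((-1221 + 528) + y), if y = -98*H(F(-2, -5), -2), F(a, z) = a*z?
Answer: √(-693 - 196*√26) ≈ 41.139*I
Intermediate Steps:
y = -196*√26 (y = -98*√((-2*(-5))² + (-2)²) = -98*√(10² + 4) = -98*√(100 + 4) = -196*√26 ≈ -999.41)
√((-1221 + 528) + y) = √((-1221 + 528) - 196*√26) = √(-693 - 196*√26)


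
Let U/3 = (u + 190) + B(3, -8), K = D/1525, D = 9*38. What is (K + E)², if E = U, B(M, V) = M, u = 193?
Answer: 3119787429264/2325625 ≈ 1.3415e+6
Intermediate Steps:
D = 342
K = 342/1525 ≈ 0.22426
U = 1158 (U = 3*((193 + 190) + 3) = 3*(383 + 3) = 3*386 = 1158)
E = 1158
(K + E)² = (342/1525 + 1158)² = (1766292/1525)² = 3119787429264/2325625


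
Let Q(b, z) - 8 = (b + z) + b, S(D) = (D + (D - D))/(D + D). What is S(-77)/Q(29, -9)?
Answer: 1/114 ≈ 0.0087719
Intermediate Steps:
S(D) = ½ (S(D) = (D + 0)/((2*D)) = D*(1/(2*D)) = ½)
Q(b, z) = 8 + z + 2*b (Q(b, z) = 8 + ((b + z) + b) = 8 + (z + 2*b) = 8 + z + 2*b)
S(-77)/Q(29, -9) = 1/(2*(8 - 9 + 2*29)) = 1/(2*(8 - 9 + 58)) = (½)/57 = (½)*(1/57) = 1/114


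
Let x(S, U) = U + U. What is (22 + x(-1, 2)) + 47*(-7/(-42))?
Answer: 203/6 ≈ 33.833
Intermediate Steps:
x(S, U) = 2*U
(22 + x(-1, 2)) + 47*(-7/(-42)) = (22 + 2*2) + 47*(-7/(-42)) = (22 + 4) + 47*(-7*(-1/42)) = 26 + 47*(⅙) = 26 + 47/6 = 203/6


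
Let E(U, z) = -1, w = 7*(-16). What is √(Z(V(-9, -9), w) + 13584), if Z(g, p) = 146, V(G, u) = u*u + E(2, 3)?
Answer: √13730 ≈ 117.18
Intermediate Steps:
w = -112
V(G, u) = -1 + u² (V(G, u) = u*u - 1 = u² - 1 = -1 + u²)
√(Z(V(-9, -9), w) + 13584) = √(146 + 13584) = √13730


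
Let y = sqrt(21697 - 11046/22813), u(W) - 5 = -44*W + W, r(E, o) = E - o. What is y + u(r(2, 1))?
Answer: -38 + sqrt(230440451755)/3259 ≈ 109.30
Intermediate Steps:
u(W) = 5 - 43*W (u(W) = 5 + (-44*W + W) = 5 - 43*W)
y = sqrt(230440451755)/3259 (y = sqrt(21697 - 11046*1/22813) = sqrt(21697 - 1578/3259) = sqrt(70708945/3259) = sqrt(230440451755)/3259 ≈ 147.30)
y + u(r(2, 1)) = sqrt(230440451755)/3259 + (5 - 43*(2 - 1*1)) = sqrt(230440451755)/3259 + (5 - 43*(2 - 1)) = sqrt(230440451755)/3259 + (5 - 43*1) = sqrt(230440451755)/3259 + (5 - 43) = sqrt(230440451755)/3259 - 38 = -38 + sqrt(230440451755)/3259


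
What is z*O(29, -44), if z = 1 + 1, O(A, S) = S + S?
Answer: -176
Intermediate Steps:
O(A, S) = 2*S
z = 2
z*O(29, -44) = 2*(2*(-44)) = 2*(-88) = -176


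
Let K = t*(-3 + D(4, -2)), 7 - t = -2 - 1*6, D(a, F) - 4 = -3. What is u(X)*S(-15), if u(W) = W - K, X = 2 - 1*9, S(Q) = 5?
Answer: 115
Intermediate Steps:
D(a, F) = 1 (D(a, F) = 4 - 3 = 1)
t = 15 (t = 7 - (-2 - 1*6) = 7 - (-2 - 6) = 7 - 1*(-8) = 7 + 8 = 15)
X = -7 (X = 2 - 9 = -7)
K = -30 (K = 15*(-3 + 1) = 15*(-2) = -30)
u(W) = 30 + W (u(W) = W - 1*(-30) = W + 30 = 30 + W)
u(X)*S(-15) = (30 - 7)*5 = 23*5 = 115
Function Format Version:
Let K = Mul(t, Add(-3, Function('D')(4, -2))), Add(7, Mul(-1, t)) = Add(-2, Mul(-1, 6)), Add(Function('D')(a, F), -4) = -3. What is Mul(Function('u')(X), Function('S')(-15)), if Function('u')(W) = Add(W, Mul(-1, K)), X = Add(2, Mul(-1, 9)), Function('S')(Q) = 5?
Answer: 115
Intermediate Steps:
Function('D')(a, F) = 1 (Function('D')(a, F) = Add(4, -3) = 1)
t = 15 (t = Add(7, Mul(-1, Add(-2, Mul(-1, 6)))) = Add(7, Mul(-1, Add(-2, -6))) = Add(7, Mul(-1, -8)) = Add(7, 8) = 15)
X = -7 (X = Add(2, -9) = -7)
K = -30 (K = Mul(15, Add(-3, 1)) = Mul(15, -2) = -30)
Function('u')(W) = Add(30, W) (Function('u')(W) = Add(W, Mul(-1, -30)) = Add(W, 30) = Add(30, W))
Mul(Function('u')(X), Function('S')(-15)) = Mul(Add(30, -7), 5) = Mul(23, 5) = 115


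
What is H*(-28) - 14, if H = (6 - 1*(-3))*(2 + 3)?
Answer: -1274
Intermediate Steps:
H = 45 (H = (6 + 3)*5 = 9*5 = 45)
H*(-28) - 14 = 45*(-28) - 14 = -1260 - 14 = -1274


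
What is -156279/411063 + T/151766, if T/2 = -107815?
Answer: -18725892234/10397564543 ≈ -1.8010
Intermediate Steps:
T = -215630 (T = 2*(-107815) = -215630)
-156279/411063 + T/151766 = -156279/411063 - 215630/151766 = -156279*1/411063 - 215630*1/151766 = -52093/137021 - 107815/75883 = -18725892234/10397564543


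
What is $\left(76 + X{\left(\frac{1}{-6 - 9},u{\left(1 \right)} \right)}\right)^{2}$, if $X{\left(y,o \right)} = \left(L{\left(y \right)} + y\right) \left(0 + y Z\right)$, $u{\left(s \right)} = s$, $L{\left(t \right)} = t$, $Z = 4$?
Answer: $\frac{292683664}{50625} \approx 5781.4$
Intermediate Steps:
$X{\left(y,o \right)} = 8 y^{2}$ ($X{\left(y,o \right)} = \left(y + y\right) \left(0 + y 4\right) = 2 y \left(0 + 4 y\right) = 2 y 4 y = 8 y^{2}$)
$\left(76 + X{\left(\frac{1}{-6 - 9},u{\left(1 \right)} \right)}\right)^{2} = \left(76 + 8 \left(\frac{1}{-6 - 9}\right)^{2}\right)^{2} = \left(76 + 8 \left(\frac{1}{-15}\right)^{2}\right)^{2} = \left(76 + 8 \left(- \frac{1}{15}\right)^{2}\right)^{2} = \left(76 + 8 \cdot \frac{1}{225}\right)^{2} = \left(76 + \frac{8}{225}\right)^{2} = \left(\frac{17108}{225}\right)^{2} = \frac{292683664}{50625}$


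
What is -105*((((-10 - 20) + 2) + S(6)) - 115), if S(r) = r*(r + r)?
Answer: 7455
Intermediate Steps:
S(r) = 2*r² (S(r) = r*(2*r) = 2*r²)
-105*((((-10 - 20) + 2) + S(6)) - 115) = -105*((((-10 - 20) + 2) + 2*6²) - 115) = -105*(((-30 + 2) + 2*36) - 115) = -105*((-28 + 72) - 115) = -105*(44 - 115) = -105*(-71) = 7455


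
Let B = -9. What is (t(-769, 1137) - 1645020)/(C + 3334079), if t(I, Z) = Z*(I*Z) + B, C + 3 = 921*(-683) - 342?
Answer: -995784390/2704691 ≈ -368.17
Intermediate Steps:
C = -629388 (C = -3 + (921*(-683) - 342) = -3 + (-629043 - 342) = -3 - 629385 = -629388)
t(I, Z) = -9 + I*Z² (t(I, Z) = Z*(I*Z) - 9 = I*Z² - 9 = -9 + I*Z²)
(t(-769, 1137) - 1645020)/(C + 3334079) = ((-9 - 769*1137²) - 1645020)/(-629388 + 3334079) = ((-9 - 769*1292769) - 1645020)/2704691 = ((-9 - 994139361) - 1645020)*(1/2704691) = (-994139370 - 1645020)*(1/2704691) = -995784390*1/2704691 = -995784390/2704691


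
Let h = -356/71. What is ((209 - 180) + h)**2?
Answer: 2900209/5041 ≈ 575.32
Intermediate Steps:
h = -356/71 (h = -356*1/71 = -356/71 ≈ -5.0141)
((209 - 180) + h)**2 = ((209 - 180) - 356/71)**2 = (29 - 356/71)**2 = (1703/71)**2 = 2900209/5041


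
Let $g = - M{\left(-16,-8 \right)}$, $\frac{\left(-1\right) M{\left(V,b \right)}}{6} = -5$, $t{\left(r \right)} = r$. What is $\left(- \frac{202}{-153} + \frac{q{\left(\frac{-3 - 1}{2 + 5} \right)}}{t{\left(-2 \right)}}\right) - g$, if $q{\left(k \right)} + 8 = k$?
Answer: $\frac{38134}{1071} \approx 35.606$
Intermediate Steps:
$M{\left(V,b \right)} = 30$ ($M{\left(V,b \right)} = \left(-6\right) \left(-5\right) = 30$)
$q{\left(k \right)} = -8 + k$
$g = -30$ ($g = \left(-1\right) 30 = -30$)
$\left(- \frac{202}{-153} + \frac{q{\left(\frac{-3 - 1}{2 + 5} \right)}}{t{\left(-2 \right)}}\right) - g = \left(- \frac{202}{-153} + \frac{-8 + \frac{-3 - 1}{2 + 5}}{-2}\right) - -30 = \left(\left(-202\right) \left(- \frac{1}{153}\right) + \left(-8 - \frac{4}{7}\right) \left(- \frac{1}{2}\right)\right) + 30 = \left(\frac{202}{153} + \left(-8 - \frac{4}{7}\right) \left(- \frac{1}{2}\right)\right) + 30 = \left(\frac{202}{153} - - \frac{30}{7}\right) + 30 = \left(\frac{202}{153} + \frac{30}{7}\right) + 30 = \frac{6004}{1071} + 30 = \frac{38134}{1071}$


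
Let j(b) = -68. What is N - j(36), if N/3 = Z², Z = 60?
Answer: 10868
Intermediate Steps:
N = 10800 (N = 3*60² = 3*3600 = 10800)
N - j(36) = 10800 - 1*(-68) = 10800 + 68 = 10868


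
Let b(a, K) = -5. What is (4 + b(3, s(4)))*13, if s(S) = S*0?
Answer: -13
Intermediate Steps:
s(S) = 0
(4 + b(3, s(4)))*13 = (4 - 5)*13 = -1*13 = -13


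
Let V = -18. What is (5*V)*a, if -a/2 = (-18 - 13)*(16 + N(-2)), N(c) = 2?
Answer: -100440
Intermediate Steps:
a = 1116 (a = -2*(-18 - 13)*(16 + 2) = -(-62)*18 = -2*(-558) = 1116)
(5*V)*a = (5*(-18))*1116 = -90*1116 = -100440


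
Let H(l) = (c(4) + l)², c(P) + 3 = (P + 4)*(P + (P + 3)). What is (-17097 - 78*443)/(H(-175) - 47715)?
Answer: 17217/13205 ≈ 1.3038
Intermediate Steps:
c(P) = -3 + (3 + 2*P)*(4 + P) (c(P) = -3 + (P + 4)*(P + (P + 3)) = -3 + (4 + P)*(P + (3 + P)) = -3 + (4 + P)*(3 + 2*P) = -3 + (3 + 2*P)*(4 + P))
H(l) = (85 + l)² (H(l) = ((9 + 2*4² + 11*4) + l)² = ((9 + 2*16 + 44) + l)² = ((9 + 32 + 44) + l)² = (85 + l)²)
(-17097 - 78*443)/(H(-175) - 47715) = (-17097 - 78*443)/((85 - 175)² - 47715) = (-17097 - 34554)/((-90)² - 47715) = -51651/(8100 - 47715) = -51651/(-39615) = -51651*(-1/39615) = 17217/13205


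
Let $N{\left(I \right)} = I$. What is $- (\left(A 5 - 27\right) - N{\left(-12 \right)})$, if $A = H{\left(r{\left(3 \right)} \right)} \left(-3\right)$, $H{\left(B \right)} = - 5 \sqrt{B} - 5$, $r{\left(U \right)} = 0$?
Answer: $-60$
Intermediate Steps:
$H{\left(B \right)} = -5 - 5 \sqrt{B}$
$A = 15$ ($A = \left(-5 - 5 \sqrt{0}\right) \left(-3\right) = \left(-5 - 0\right) \left(-3\right) = \left(-5 + 0\right) \left(-3\right) = \left(-5\right) \left(-3\right) = 15$)
$- (\left(A 5 - 27\right) - N{\left(-12 \right)}) = - (\left(15 \cdot 5 - 27\right) - -12) = - (\left(75 - 27\right) + 12) = - (48 + 12) = \left(-1\right) 60 = -60$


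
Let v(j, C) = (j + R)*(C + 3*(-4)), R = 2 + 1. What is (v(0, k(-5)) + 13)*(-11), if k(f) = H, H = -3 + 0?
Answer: 352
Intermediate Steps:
R = 3
H = -3
k(f) = -3
v(j, C) = (-12 + C)*(3 + j) (v(j, C) = (j + 3)*(C + 3*(-4)) = (3 + j)*(C - 12) = (3 + j)*(-12 + C) = (-12 + C)*(3 + j))
(v(0, k(-5)) + 13)*(-11) = ((-36 - 12*0 + 3*(-3) - 3*0) + 13)*(-11) = ((-36 + 0 - 9 + 0) + 13)*(-11) = (-45 + 13)*(-11) = -32*(-11) = 352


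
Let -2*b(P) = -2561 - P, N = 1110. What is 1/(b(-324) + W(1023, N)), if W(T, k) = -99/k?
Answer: 185/206906 ≈ 0.00089413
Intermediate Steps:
b(P) = 2561/2 + P/2 (b(P) = -(-2561 - P)/2 = 2561/2 + P/2)
1/(b(-324) + W(1023, N)) = 1/((2561/2 + (1/2)*(-324)) - 99/1110) = 1/((2561/2 - 162) - 99*1/1110) = 1/(2237/2 - 33/370) = 1/(206906/185) = 185/206906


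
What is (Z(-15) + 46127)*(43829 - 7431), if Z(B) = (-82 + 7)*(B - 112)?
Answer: 2025621496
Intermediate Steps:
Z(B) = 8400 - 75*B (Z(B) = -75*(-112 + B) = 8400 - 75*B)
(Z(-15) + 46127)*(43829 - 7431) = ((8400 - 75*(-15)) + 46127)*(43829 - 7431) = ((8400 + 1125) + 46127)*36398 = (9525 + 46127)*36398 = 55652*36398 = 2025621496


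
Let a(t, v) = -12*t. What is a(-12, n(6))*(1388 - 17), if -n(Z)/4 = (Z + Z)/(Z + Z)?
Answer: 197424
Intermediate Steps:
n(Z) = -4 (n(Z) = -4*(Z + Z)/(Z + Z) = -4*2*Z/(2*Z) = -4*2*Z*1/(2*Z) = -4*1 = -4)
a(-12, n(6))*(1388 - 17) = (-12*(-12))*(1388 - 17) = 144*1371 = 197424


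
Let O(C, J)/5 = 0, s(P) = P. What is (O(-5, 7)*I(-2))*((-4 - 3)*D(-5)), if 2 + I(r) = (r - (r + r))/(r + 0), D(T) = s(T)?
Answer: 0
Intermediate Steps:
O(C, J) = 0 (O(C, J) = 5*0 = 0)
D(T) = T
I(r) = -3 (I(r) = -2 + (r - (r + r))/(r + 0) = -2 + (r - 2*r)/r = -2 + (-r)/r = -2 - 1 = -3)
(O(-5, 7)*I(-2))*((-4 - 3)*D(-5)) = (0*(-3))*((-4 - 3)*(-5)) = 0*(-7*(-5)) = 0*35 = 0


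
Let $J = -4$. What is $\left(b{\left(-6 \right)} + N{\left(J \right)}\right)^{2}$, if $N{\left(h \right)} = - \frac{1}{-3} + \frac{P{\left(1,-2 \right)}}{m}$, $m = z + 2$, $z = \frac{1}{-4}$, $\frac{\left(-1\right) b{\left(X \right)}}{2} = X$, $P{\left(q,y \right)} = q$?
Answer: $\frac{73441}{441} \approx 166.53$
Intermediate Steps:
$b{\left(X \right)} = - 2 X$
$z = - \frac{1}{4} \approx -0.25$
$m = \frac{7}{4}$ ($m = - \frac{1}{4} + 2 = \frac{7}{4} \approx 1.75$)
$N{\left(h \right)} = \frac{19}{21}$ ($N{\left(h \right)} = - \frac{1}{-3} + 1 \frac{1}{\frac{7}{4}} = \left(-1\right) \left(- \frac{1}{3}\right) + 1 \cdot \frac{4}{7} = \frac{1}{3} + \frac{4}{7} = \frac{19}{21}$)
$\left(b{\left(-6 \right)} + N{\left(J \right)}\right)^{2} = \left(\left(-2\right) \left(-6\right) + \frac{19}{21}\right)^{2} = \left(12 + \frac{19}{21}\right)^{2} = \left(\frac{271}{21}\right)^{2} = \frac{73441}{441}$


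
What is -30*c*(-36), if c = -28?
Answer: -30240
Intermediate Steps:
-30*c*(-36) = -30*(-28)*(-36) = 840*(-36) = -30240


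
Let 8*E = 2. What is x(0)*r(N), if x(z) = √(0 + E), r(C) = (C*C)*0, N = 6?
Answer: 0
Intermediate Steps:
E = ¼ (E = (⅛)*2 = ¼ ≈ 0.25000)
r(C) = 0 (r(C) = C²*0 = 0)
x(z) = ½ (x(z) = √(0 + ¼) = √(¼) = ½)
x(0)*r(N) = (½)*0 = 0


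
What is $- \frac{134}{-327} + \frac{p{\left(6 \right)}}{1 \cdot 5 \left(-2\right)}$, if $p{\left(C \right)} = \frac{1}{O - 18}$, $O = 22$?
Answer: $\frac{5033}{13080} \approx 0.38479$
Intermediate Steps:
$p{\left(C \right)} = \frac{1}{4}$ ($p{\left(C \right)} = \frac{1}{22 - 18} = \frac{1}{4}$)
$- \frac{134}{-327} + \frac{p{\left(6 \right)}}{1 \cdot 5 \left(-2\right)} = - \frac{134}{-327} + \frac{1}{4 \cdot 1 \cdot 5 \left(-2\right)} = \left(-134\right) \left(- \frac{1}{327}\right) + \frac{1}{4 \cdot 5 \left(-2\right)} = \frac{134}{327} + \frac{1}{4 \left(-10\right)} = \frac{134}{327} + \frac{1}{4} \left(- \frac{1}{10}\right) = \frac{134}{327} - \frac{1}{40} = \frac{5033}{13080}$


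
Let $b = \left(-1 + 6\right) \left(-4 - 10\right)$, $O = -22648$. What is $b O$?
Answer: $1585360$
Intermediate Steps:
$b = -70$ ($b = 5 \left(-14\right) = -70$)
$b O = \left(-70\right) \left(-22648\right) = 1585360$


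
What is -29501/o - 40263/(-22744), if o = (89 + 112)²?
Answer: 955694719/918880344 ≈ 1.0401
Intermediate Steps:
o = 40401 (o = 201² = 40401)
-29501/o - 40263/(-22744) = -29501/40401 - 40263/(-22744) = -29501*1/40401 - 40263*(-1/22744) = -29501/40401 + 40263/22744 = 955694719/918880344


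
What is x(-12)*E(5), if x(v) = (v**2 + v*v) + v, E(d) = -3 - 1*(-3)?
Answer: 0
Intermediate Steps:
E(d) = 0 (E(d) = -3 + 3 = 0)
x(v) = v + 2*v**2 (x(v) = (v**2 + v**2) + v = 2*v**2 + v = v + 2*v**2)
x(-12)*E(5) = -12*(1 + 2*(-12))*0 = -12*(1 - 24)*0 = -12*(-23)*0 = 276*0 = 0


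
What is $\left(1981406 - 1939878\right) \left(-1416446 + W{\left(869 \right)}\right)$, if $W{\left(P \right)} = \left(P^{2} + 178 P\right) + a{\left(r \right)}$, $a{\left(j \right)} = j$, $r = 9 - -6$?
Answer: $-21037586464$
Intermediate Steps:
$r = 15$ ($r = 9 + 6 = 15$)
$W{\left(P \right)} = 15 + P^{2} + 178 P$ ($W{\left(P \right)} = \left(P^{2} + 178 P\right) + 15 = 15 + P^{2} + 178 P$)
$\left(1981406 - 1939878\right) \left(-1416446 + W{\left(869 \right)}\right) = \left(1981406 - 1939878\right) \left(-1416446 + \left(15 + 869^{2} + 178 \cdot 869\right)\right) = 41528 \left(-1416446 + \left(15 + 755161 + 154682\right)\right) = 41528 \left(-1416446 + 909858\right) = 41528 \left(-506588\right) = -21037586464$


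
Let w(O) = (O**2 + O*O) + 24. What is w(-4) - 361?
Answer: -305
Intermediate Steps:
w(O) = 24 + 2*O**2 (w(O) = (O**2 + O**2) + 24 = 2*O**2 + 24 = 24 + 2*O**2)
w(-4) - 361 = (24 + 2*(-4)**2) - 361 = (24 + 2*16) - 361 = (24 + 32) - 361 = 56 - 361 = -305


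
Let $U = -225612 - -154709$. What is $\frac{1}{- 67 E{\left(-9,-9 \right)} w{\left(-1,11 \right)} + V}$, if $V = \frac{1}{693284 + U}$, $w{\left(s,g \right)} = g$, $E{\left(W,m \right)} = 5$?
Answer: $- \frac{622381}{2293473984} \approx -0.00027137$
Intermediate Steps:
$U = -70903$ ($U = -225612 + 154709 = -70903$)
$V = \frac{1}{622381}$ ($V = \frac{1}{693284 - 70903} = \frac{1}{622381} \approx 1.6067 \cdot 10^{-6}$)
$\frac{1}{- 67 E{\left(-9,-9 \right)} w{\left(-1,11 \right)} + V} = \frac{1}{\left(-67\right) 5 \cdot 11 + \frac{1}{622381}} = \frac{1}{\left(-335\right) 11 + \frac{1}{622381}} = \frac{1}{-3685 + \frac{1}{622381}} = \frac{1}{- \frac{2293473984}{622381}} = - \frac{622381}{2293473984}$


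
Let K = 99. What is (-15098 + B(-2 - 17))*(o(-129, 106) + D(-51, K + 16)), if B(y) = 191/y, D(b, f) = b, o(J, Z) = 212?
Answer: -46215533/19 ≈ -2.4324e+6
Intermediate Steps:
(-15098 + B(-2 - 17))*(o(-129, 106) + D(-51, K + 16)) = (-15098 + 191/(-2 - 17))*(212 - 51) = (-15098 + 191/(-19))*161 = (-15098 + 191*(-1/19))*161 = (-15098 - 191/19)*161 = -287053/19*161 = -46215533/19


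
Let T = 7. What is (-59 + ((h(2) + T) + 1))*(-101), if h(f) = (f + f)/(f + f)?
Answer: 5050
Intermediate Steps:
h(f) = 1 (h(f) = (2*f)/((2*f)) = (2*f)*(1/(2*f)) = 1)
(-59 + ((h(2) + T) + 1))*(-101) = (-59 + ((1 + 7) + 1))*(-101) = (-59 + (8 + 1))*(-101) = (-59 + 9)*(-101) = -50*(-101) = 5050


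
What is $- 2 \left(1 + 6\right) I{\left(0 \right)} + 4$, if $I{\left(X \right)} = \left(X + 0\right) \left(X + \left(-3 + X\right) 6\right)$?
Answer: $4$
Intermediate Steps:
$I{\left(X \right)} = X \left(-18 + 7 X\right)$ ($I{\left(X \right)} = X \left(X + \left(-18 + 6 X\right)\right) = X \left(-18 + 7 X\right)$)
$- 2 \left(1 + 6\right) I{\left(0 \right)} + 4 = - 2 \left(1 + 6\right) 0 \left(-18 + 7 \cdot 0\right) + 4 = \left(-2\right) 7 \cdot 0 \left(-18 + 0\right) + 4 = - 14 \cdot 0 \left(-18\right) + 4 = \left(-14\right) 0 + 4 = 0 + 4 = 4$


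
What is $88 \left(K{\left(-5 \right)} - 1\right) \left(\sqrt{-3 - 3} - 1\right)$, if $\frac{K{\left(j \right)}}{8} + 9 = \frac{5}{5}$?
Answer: $5720 - 5720 i \sqrt{6} \approx 5720.0 - 14011.0 i$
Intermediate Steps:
$K{\left(j \right)} = -64$ ($K{\left(j \right)} = -72 + 8 \cdot \frac{5}{5} = -72 + 8 \cdot 5 \cdot \frac{1}{5} = -72 + 8 \cdot 1 = -72 + 8 = -64$)
$88 \left(K{\left(-5 \right)} - 1\right) \left(\sqrt{-3 - 3} - 1\right) = 88 \left(-64 - 1\right) \left(\sqrt{-3 - 3} - 1\right) = 88 \left(- 65 \left(\sqrt{-6} - 1\right)\right) = 88 \left(- 65 \left(i \sqrt{6} - 1\right)\right) = 88 \left(- 65 \left(-1 + i \sqrt{6}\right)\right) = 88 \left(65 - 65 i \sqrt{6}\right) = 5720 - 5720 i \sqrt{6}$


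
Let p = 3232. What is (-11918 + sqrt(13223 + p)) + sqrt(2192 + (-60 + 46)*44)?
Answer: -11918 + sqrt(16455) + 2*sqrt(394) ≈ -11750.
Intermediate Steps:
(-11918 + sqrt(13223 + p)) + sqrt(2192 + (-60 + 46)*44) = (-11918 + sqrt(13223 + 3232)) + sqrt(2192 + (-60 + 46)*44) = (-11918 + sqrt(16455)) + sqrt(2192 - 14*44) = (-11918 + sqrt(16455)) + sqrt(2192 - 616) = (-11918 + sqrt(16455)) + sqrt(1576) = (-11918 + sqrt(16455)) + 2*sqrt(394) = -11918 + sqrt(16455) + 2*sqrt(394)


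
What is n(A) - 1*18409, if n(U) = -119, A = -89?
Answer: -18528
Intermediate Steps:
n(A) - 1*18409 = -119 - 1*18409 = -119 - 18409 = -18528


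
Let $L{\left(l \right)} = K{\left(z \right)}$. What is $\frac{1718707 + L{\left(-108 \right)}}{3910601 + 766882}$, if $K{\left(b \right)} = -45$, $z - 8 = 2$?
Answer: $\frac{1718662}{4677483} \approx 0.36743$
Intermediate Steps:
$z = 10$ ($z = 8 + 2 = 10$)
$L{\left(l \right)} = -45$
$\frac{1718707 + L{\left(-108 \right)}}{3910601 + 766882} = \frac{1718707 - 45}{3910601 + 766882} = \frac{1718662}{4677483}$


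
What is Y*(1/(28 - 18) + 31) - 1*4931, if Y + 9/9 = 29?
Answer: -20301/5 ≈ -4060.2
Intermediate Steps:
Y = 28 (Y = -1 + 29 = 28)
Y*(1/(28 - 18) + 31) - 1*4931 = 28*(1/(28 - 18) + 31) - 1*4931 = 28*(1/10 + 31) - 4931 = 28*(⅒ + 31) - 4931 = 28*(311/10) - 4931 = 4354/5 - 4931 = -20301/5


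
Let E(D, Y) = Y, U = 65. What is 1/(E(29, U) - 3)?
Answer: 1/62 ≈ 0.016129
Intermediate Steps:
1/(E(29, U) - 3) = 1/(65 - 3) = 1/62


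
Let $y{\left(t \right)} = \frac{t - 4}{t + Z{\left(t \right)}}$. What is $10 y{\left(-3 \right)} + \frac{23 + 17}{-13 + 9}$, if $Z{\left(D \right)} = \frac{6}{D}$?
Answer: $4$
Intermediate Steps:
$y{\left(t \right)} = \frac{-4 + t}{t + \frac{6}{t}}$ ($y{\left(t \right)} = \frac{t - 4}{t + \frac{6}{t}} = \frac{-4 + t}{t + \frac{6}{t}}$)
$10 y{\left(-3 \right)} + \frac{23 + 17}{-13 + 9} = 10 \left(- \frac{3 \left(-4 - 3\right)}{6 + \left(-3\right)^{2}}\right) + \frac{23 + 17}{-13 + 9} = 10 \left(\left(-3\right) \frac{1}{6 + 9} \left(-7\right)\right) + \frac{40}{-4} = 10 \left(\left(-3\right) \frac{1}{15} \left(-7\right)\right) + 40 \left(- \frac{1}{4}\right) = 10 \left(\left(-3\right) \frac{1}{15} \left(-7\right)\right) - 10 = 10 \cdot \frac{7}{5} - 10 = 14 - 10 = 4$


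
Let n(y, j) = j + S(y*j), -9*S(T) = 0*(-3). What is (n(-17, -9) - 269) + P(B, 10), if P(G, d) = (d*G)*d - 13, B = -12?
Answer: -1491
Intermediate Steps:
S(T) = 0 (S(T) = -0*(-3) = -1/9*0 = 0)
n(y, j) = j (n(y, j) = j + 0 = j)
P(G, d) = -13 + G*d**2 (P(G, d) = (G*d)*d - 13 = G*d**2 - 13 = -13 + G*d**2)
(n(-17, -9) - 269) + P(B, 10) = (-9 - 269) + (-13 - 12*10**2) = -278 + (-13 - 12*100) = -278 + (-13 - 1200) = -278 - 1213 = -1491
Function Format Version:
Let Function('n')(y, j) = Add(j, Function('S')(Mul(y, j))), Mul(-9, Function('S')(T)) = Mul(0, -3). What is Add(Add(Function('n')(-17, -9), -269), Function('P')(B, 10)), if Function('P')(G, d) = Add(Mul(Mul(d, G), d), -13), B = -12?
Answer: -1491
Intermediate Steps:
Function('S')(T) = 0 (Function('S')(T) = Mul(Rational(-1, 9), Mul(0, -3)) = Mul(Rational(-1, 9), 0) = 0)
Function('n')(y, j) = j (Function('n')(y, j) = Add(j, 0) = j)
Function('P')(G, d) = Add(-13, Mul(G, Pow(d, 2))) (Function('P')(G, d) = Add(Mul(Mul(G, d), d), -13) = Add(Mul(G, Pow(d, 2)), -13) = Add(-13, Mul(G, Pow(d, 2))))
Add(Add(Function('n')(-17, -9), -269), Function('P')(B, 10)) = Add(Add(-9, -269), Add(-13, Mul(-12, Pow(10, 2)))) = Add(-278, Add(-13, Mul(-12, 100))) = Add(-278, Add(-13, -1200)) = Add(-278, -1213) = -1491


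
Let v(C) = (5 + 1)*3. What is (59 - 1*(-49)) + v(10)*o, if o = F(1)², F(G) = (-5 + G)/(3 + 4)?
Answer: 5580/49 ≈ 113.88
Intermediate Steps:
F(G) = -5/7 + G/7 (F(G) = (-5 + G)/7 = (-5 + G)*(⅐) = -5/7 + G/7)
v(C) = 18 (v(C) = 6*3 = 18)
o = 16/49 (o = (-5/7 + (⅐)*1)² = (-5/7 + ⅐)² = (-4/7)² = 16/49 ≈ 0.32653)
(59 - 1*(-49)) + v(10)*o = (59 - 1*(-49)) + 18*(16/49) = (59 + 49) + 288/49 = 108 + 288/49 = 5580/49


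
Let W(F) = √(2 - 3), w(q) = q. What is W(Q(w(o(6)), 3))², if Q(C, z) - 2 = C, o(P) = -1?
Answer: -1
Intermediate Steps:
Q(C, z) = 2 + C
W(F) = I (W(F) = √(-1) = I)
W(Q(w(o(6)), 3))² = I² = -1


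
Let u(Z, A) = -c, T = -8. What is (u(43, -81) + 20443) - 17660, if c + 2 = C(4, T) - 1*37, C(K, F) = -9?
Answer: 2831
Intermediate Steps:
c = -48 (c = -2 + (-9 - 1*37) = -2 + (-9 - 37) = -2 - 46 = -48)
u(Z, A) = 48 (u(Z, A) = -1*(-48) = 48)
(u(43, -81) + 20443) - 17660 = (48 + 20443) - 17660 = 20491 - 17660 = 2831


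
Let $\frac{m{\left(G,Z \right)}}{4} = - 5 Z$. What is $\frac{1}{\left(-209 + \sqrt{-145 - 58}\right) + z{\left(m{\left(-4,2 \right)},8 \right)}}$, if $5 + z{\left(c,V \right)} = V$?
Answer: $- \frac{206}{42639} - \frac{i \sqrt{203}}{42639} \approx -0.0048313 - 0.00033415 i$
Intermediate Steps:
$m{\left(G,Z \right)} = - 20 Z$ ($m{\left(G,Z \right)} = 4 \left(- 5 Z\right) = - 20 Z$)
$z{\left(c,V \right)} = -5 + V$
$\frac{1}{\left(-209 + \sqrt{-145 - 58}\right) + z{\left(m{\left(-4,2 \right)},8 \right)}} = \frac{1}{\left(-209 + \sqrt{-145 - 58}\right) + \left(-5 + 8\right)} = \frac{1}{\left(-209 + \sqrt{-203}\right) + 3} = \frac{1}{\left(-209 + i \sqrt{203}\right) + 3} = \frac{1}{-206 + i \sqrt{203}}$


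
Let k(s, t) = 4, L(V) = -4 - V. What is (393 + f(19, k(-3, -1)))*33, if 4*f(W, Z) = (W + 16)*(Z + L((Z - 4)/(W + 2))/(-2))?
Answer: 29403/2 ≈ 14702.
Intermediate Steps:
f(W, Z) = (16 + W)*(2 + Z + (-4 + Z)/(2*(2 + W)))/4 (f(W, Z) = ((W + 16)*(Z + (-4 - (Z - 4)/(W + 2))/(-2)))/4 = ((16 + W)*(Z + (-4 - (-4 + Z)/(2 + W))*(-½)))/4 = ((16 + W)*(Z + (2 + (-4 + Z)/(2*(2 + W)))))/4 = ((16 + W)*(2 + Z + (-4 + Z)/(2*(2 + W))))/4 = (16 + W)*(2 + Z + (-4 + Z)/(2*(2 + W)))/4)
(393 + f(19, k(-3, -1)))*33 = (393 + (64 + 4*19² + 68*19 + 80*4 + 2*4*19² + 37*19*4)/(8*(2 + 19)))*33 = (393 + (⅛)*(64 + 4*361 + 1292 + 320 + 2*4*361 + 2812)/21)*33 = (393 + (⅛)*(1/21)*(64 + 1444 + 1292 + 320 + 2888 + 2812))*33 = (393 + (⅛)*(1/21)*8820)*33 = (393 + 105/2)*33 = (891/2)*33 = 29403/2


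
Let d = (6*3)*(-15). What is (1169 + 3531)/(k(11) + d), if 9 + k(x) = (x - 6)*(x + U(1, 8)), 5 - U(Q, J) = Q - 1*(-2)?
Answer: -2350/107 ≈ -21.963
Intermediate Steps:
U(Q, J) = 3 - Q (U(Q, J) = 5 - (Q - 1*(-2)) = 5 - (Q + 2) = 5 - (2 + Q) = 5 + (-2 - Q) = 3 - Q)
d = -270 (d = 18*(-15) = -270)
k(x) = -9 + (-6 + x)*(2 + x) (k(x) = -9 + (x - 6)*(x + (3 - 1*1)) = -9 + (-6 + x)*(x + (3 - 1)) = -9 + (-6 + x)*(x + 2) = -9 + (-6 + x)*(2 + x))
(1169 + 3531)/(k(11) + d) = (1169 + 3531)/((-21 + 11² - 4*11) - 270) = 4700/((-21 + 121 - 44) - 270) = 4700/(56 - 270) = 4700/(-214) = 4700*(-1/214) = -2350/107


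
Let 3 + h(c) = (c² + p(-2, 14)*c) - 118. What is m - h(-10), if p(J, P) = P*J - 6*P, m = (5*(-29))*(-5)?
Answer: -374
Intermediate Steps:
m = 725 (m = -145*(-5) = 725)
p(J, P) = -6*P + J*P (p(J, P) = J*P - 6*P = -6*P + J*P)
h(c) = -121 + c² - 112*c (h(c) = -3 + ((c² + (14*(-6 - 2))*c) - 118) = -3 + ((c² + (14*(-8))*c) - 118) = -3 + ((c² - 112*c) - 118) = -3 + (-118 + c² - 112*c) = -121 + c² - 112*c)
m - h(-10) = 725 - (-121 + (-10)² - 112*(-10)) = 725 - (-121 + 100 + 1120) = 725 - 1*1099 = 725 - 1099 = -374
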